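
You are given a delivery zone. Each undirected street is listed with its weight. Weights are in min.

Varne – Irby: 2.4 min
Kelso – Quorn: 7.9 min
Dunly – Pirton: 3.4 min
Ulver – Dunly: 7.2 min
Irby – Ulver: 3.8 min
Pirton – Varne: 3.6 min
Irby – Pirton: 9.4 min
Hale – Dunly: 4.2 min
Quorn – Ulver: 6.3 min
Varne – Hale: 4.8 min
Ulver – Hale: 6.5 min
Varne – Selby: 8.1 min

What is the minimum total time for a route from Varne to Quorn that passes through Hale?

17.6 min

Best Varne to Hale: Varne → Hale costing 4.8
Shortest Hale→Quorn: Hale → Ulver → Quorn = 12.8
Total via Hale: 4.8 + 12.8 = 17.6 min.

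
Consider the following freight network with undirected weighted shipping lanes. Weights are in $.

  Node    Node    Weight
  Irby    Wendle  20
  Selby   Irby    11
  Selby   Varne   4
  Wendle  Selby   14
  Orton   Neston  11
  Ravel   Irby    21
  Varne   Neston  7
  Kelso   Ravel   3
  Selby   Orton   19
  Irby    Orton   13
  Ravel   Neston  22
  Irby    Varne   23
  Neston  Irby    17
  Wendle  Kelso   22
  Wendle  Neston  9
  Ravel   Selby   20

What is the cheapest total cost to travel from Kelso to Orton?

Candidate routes:
Kelso → Ravel → Neston → Orton: 3+22+11 = 36
Kelso → Ravel → Irby → Orton: 3+21+13 = 37
Cheapest is Kelso → Ravel → Neston → Orton at $36.

$36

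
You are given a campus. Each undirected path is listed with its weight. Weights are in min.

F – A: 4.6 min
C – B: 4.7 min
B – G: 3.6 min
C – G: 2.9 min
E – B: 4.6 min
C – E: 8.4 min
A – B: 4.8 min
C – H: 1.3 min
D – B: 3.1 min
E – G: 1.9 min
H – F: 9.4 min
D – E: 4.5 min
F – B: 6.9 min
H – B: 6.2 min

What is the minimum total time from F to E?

11.5 min

Running Dijkstra from F:
F: 0
A: 4.6  (via F)
B: 6.9  (via F)
H: 9.4  (via F)
D: 10  (via B)
G: 10.5  (via B)
C: 10.7  (via H)
E: 11.5  (via B)
Shortest route: F–B–E = 11.5 min.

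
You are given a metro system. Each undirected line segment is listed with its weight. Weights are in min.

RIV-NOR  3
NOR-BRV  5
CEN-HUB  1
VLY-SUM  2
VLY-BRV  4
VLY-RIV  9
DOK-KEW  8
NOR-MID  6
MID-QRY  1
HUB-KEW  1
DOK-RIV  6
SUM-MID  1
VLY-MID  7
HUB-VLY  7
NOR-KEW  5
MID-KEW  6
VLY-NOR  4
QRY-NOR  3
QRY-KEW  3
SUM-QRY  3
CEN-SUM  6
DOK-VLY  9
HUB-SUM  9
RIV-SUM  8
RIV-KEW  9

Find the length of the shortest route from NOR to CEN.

Shortest distances from NOR:
NOR: 0
RIV: 3  (via NOR)
QRY: 3  (via NOR)
MID: 4  (via QRY)
VLY: 4  (via NOR)
SUM: 5  (via MID)
KEW: 5  (via NOR)
BRV: 5  (via NOR)
HUB: 6  (via KEW)
CEN: 7  (via HUB)
Shortest route: NOR–KEW–HUB–CEN = 7 min.

7 min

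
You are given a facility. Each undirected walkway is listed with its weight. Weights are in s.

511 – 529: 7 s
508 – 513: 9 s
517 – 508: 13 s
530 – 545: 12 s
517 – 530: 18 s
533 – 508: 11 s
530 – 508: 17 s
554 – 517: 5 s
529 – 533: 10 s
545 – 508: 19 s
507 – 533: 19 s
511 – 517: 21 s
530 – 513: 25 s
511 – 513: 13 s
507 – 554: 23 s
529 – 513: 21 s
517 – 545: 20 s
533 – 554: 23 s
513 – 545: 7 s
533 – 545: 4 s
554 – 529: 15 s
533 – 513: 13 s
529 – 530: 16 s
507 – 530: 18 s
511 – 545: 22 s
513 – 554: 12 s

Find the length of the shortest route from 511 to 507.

36 s

Enumerating some paths:
511–529–530–507: 7+16+18 = 41
511–513–545–533–507: 13+7+4+19 = 43
511–529–533–507: 7+10+19 = 36
The minimum is 36 s via 511–529–533–507.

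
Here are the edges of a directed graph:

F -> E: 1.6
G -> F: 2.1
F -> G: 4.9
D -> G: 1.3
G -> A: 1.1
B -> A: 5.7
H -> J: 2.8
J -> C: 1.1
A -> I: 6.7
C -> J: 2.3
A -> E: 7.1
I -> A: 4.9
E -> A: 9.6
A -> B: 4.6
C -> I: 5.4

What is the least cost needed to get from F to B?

10.6

Settle nodes by increasing distance from F:
F: 0
E: 1.6  (via F)
G: 4.9  (via F)
A: 6  (via G)
B: 10.6  (via A)
Shortest route: F → G → A → B = 10.6.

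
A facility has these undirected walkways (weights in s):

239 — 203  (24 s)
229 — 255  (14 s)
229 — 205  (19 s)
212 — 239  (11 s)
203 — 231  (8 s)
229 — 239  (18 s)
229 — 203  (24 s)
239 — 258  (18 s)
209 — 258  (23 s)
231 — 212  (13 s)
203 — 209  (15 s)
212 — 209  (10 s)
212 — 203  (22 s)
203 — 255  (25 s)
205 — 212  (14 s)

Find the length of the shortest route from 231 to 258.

42 s

Shortest distances from 231:
231: 0
203: 8  (via 231)
212: 13  (via 231)
209: 23  (via 203)
239: 24  (via 212)
205: 27  (via 212)
229: 32  (via 203)
255: 33  (via 203)
258: 42  (via 239)
Shortest route: 231 → 212 → 239 → 258 = 42 s.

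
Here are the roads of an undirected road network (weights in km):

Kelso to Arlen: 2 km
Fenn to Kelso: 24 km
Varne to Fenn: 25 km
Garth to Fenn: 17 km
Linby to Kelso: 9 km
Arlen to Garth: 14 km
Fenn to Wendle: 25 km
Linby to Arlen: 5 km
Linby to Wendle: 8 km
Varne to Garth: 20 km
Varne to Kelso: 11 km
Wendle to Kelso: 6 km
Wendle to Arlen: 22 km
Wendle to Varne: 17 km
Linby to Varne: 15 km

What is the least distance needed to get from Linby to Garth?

19 km

Candidate routes:
Linby - Kelso - Arlen - Garth: 9+2+14 = 25
Linby - Wendle - Kelso - Arlen - Garth: 8+6+2+14 = 30
Linby - Arlen - Garth: 5+14 = 19
Cheapest is Linby - Arlen - Garth at 19 km.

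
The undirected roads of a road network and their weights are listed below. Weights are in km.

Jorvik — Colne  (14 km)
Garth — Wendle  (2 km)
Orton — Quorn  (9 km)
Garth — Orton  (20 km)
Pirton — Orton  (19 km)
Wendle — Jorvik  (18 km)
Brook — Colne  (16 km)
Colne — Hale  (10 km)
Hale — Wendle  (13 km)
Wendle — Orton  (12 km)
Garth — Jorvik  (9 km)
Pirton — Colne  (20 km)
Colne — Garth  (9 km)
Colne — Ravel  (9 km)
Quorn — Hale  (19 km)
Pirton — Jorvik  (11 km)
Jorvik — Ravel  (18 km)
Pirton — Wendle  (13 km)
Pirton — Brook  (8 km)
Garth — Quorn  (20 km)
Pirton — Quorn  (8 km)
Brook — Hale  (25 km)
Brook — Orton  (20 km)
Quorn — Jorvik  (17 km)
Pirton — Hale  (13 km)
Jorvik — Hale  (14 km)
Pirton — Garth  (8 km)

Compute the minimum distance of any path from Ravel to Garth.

18 km

Running Dijkstra from Ravel:
Ravel: 0
Colne: 9  (via Ravel)
Garth: 18  (via Colne)
Shortest route: Ravel–Colne–Garth = 18 km.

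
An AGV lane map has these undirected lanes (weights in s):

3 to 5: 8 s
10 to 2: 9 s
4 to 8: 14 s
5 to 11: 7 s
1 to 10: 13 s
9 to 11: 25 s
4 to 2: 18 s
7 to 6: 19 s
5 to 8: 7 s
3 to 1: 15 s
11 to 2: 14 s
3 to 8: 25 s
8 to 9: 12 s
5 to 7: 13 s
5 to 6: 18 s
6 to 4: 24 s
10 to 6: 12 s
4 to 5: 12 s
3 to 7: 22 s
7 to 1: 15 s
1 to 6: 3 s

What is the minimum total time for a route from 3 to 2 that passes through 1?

37 s

Best 3 to 1: 3–1 costing 15
Shortest 1→2: 1–10–2 = 22
Total via 1: 15 + 22 = 37 s.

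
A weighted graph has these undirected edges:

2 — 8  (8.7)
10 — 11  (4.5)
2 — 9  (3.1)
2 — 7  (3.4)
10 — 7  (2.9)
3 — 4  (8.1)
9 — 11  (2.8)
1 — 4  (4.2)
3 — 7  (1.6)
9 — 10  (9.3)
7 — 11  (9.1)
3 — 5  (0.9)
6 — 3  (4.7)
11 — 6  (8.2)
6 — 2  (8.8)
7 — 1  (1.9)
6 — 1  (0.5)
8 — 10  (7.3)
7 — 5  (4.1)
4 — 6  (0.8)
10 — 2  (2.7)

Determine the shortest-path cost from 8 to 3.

Settle nodes by increasing distance from 8:
8: 0
10: 7.3  (via 8)
2: 8.7  (via 8)
7: 10.2  (via 10)
3: 11.8  (via 7)
Shortest route: 8–10–7–3 = 11.8.

11.8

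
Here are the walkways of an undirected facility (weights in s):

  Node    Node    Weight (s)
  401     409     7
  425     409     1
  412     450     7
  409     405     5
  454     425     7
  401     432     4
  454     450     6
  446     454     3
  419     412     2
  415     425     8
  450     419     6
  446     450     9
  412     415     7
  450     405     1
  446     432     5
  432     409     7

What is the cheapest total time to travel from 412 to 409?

13 s

Compare a few routes:
412 - 419 - 450 - 405 - 409: 2+6+1+5 = 14
412 - 450 - 405 - 409: 7+1+5 = 13
The minimum is 13 s via 412 - 450 - 405 - 409.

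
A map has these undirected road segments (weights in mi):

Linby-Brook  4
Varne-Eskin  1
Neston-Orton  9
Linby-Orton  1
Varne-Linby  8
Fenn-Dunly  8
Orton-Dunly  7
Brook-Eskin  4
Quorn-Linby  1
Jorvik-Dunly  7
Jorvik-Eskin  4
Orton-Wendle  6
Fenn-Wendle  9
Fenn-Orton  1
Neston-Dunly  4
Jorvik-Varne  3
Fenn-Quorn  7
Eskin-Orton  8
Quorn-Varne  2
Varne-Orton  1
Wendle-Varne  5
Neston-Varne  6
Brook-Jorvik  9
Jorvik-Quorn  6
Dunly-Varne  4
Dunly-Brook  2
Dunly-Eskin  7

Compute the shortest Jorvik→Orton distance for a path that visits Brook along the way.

13 mi

Best Jorvik to Brook: Jorvik–Eskin–Brook costing 8
Best Brook to Orton: Brook–Linby–Orton costing 5
Total via Brook: 8 + 5 = 13 mi.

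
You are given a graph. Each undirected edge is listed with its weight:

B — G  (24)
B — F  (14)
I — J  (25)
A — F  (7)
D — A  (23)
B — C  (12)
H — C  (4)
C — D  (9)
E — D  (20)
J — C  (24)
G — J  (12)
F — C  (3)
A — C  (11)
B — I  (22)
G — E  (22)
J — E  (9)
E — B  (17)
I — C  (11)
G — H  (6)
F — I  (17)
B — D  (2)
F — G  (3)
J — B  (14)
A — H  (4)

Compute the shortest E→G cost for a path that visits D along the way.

34

Best E to D: E–B–D costing 19
Best D to G: D–C–F–G costing 15
Total via D: 19 + 15 = 34.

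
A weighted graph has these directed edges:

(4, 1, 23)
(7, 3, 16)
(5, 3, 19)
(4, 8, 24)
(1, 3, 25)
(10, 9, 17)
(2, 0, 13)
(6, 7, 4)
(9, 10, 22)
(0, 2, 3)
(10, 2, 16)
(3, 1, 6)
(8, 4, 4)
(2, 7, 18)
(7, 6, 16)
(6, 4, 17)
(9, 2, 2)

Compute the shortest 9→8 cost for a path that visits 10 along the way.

Best 9 to 10: 9 → 10 costing 22
Best 10 to 8: 10 → 2 → 7 → 6 → 4 → 8 costing 91
Total via 10: 22 + 91 = 113.

113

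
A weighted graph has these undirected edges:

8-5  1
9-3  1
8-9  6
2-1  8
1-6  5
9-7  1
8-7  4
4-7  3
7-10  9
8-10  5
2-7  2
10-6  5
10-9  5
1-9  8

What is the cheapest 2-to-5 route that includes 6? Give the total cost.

24

Best 2 to 6: 2–1–6 costing 13
Shortest 6→5: 6–10–8–5 = 11
Total via 6: 13 + 11 = 24.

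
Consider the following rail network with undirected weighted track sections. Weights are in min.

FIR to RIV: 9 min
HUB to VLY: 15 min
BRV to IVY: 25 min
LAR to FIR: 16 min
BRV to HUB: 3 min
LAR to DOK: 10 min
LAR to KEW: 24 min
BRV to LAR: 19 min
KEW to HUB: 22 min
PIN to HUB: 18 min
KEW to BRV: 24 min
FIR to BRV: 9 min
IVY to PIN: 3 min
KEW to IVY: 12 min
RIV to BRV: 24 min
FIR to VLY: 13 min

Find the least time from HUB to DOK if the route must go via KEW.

56 min

Shortest HUB→KEW: HUB → KEW = 22
Best KEW to DOK: KEW → LAR → DOK costing 34
Total via KEW: 22 + 34 = 56 min.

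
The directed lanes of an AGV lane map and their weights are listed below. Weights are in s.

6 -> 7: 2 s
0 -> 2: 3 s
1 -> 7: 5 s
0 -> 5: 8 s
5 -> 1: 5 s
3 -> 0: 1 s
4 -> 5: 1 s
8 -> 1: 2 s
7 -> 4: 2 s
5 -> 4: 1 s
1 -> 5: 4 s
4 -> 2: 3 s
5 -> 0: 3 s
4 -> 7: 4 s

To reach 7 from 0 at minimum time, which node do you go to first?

Enumerating some paths:
0–5–4–7: 8+1+4 = 13
0–5–1–7: 8+5+5 = 18
The minimum is 13 s via 0–5–4–7.
So from 0 the first move is to 5.

5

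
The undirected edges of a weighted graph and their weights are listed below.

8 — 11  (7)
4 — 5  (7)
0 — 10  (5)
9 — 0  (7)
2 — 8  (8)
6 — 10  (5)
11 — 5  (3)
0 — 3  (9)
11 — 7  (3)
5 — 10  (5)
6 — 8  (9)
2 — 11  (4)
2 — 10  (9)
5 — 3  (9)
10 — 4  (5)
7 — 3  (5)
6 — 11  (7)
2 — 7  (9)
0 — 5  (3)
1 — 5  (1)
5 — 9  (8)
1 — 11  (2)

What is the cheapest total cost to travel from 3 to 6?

Candidate routes:
3 - 5 - 11 - 6: 9+3+7 = 19
3 - 7 - 11 - 6: 5+3+7 = 15
3 - 5 - 1 - 11 - 6: 9+1+2+7 = 19
3 - 5 - 10 - 6: 9+5+5 = 19
The minimum is 15 via 3 - 7 - 11 - 6.

15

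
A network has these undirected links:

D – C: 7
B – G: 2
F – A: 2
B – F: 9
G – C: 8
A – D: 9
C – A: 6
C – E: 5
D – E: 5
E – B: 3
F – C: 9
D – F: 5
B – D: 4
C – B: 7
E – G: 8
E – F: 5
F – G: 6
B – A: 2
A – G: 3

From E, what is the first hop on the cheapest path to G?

B

Candidate routes:
E - B - G: 3+2 = 5
E - B - A - G: 3+2+3 = 8
E - G: 8 = 8
Cheapest is E - B - G at 5.
So from E the first move is to B.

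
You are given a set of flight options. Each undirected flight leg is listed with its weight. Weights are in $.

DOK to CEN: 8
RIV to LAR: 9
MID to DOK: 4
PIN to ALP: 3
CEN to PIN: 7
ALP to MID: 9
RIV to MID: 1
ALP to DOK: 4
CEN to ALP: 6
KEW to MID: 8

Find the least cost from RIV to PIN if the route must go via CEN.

Shortest RIV→CEN: RIV → MID → DOK → CEN = 13
Shortest CEN→PIN: CEN → PIN = 7
Total via CEN: 13 + 7 = $20.

$20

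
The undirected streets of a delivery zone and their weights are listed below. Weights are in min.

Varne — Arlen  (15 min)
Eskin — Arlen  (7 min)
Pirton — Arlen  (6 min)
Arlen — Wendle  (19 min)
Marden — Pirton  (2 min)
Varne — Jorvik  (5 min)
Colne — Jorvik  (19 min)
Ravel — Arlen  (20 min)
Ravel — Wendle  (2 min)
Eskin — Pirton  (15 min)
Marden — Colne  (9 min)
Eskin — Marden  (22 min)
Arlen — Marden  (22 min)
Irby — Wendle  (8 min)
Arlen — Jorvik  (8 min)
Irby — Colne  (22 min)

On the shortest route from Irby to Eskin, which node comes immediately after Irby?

Wendle

Enumerating some paths:
Irby → Wendle → Ravel → Arlen → Eskin: 8+2+20+7 = 37
Irby → Colne → Marden → Pirton → Arlen → Eskin: 22+9+2+6+7 = 46
Irby → Colne → Marden → Pirton → Eskin: 22+9+2+15 = 48
Irby → Wendle → Arlen → Eskin: 8+19+7 = 34
Cheapest is Irby → Wendle → Arlen → Eskin at 34 min.
So from Irby the first move is to Wendle.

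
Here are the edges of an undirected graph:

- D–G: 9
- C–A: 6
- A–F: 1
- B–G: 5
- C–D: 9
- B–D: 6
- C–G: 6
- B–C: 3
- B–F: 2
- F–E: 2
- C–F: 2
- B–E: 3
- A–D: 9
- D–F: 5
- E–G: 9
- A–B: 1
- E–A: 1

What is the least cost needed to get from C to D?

7

Enumerating some paths:
C → B → D: 3+6 = 9
C → F → D: 2+5 = 7
Cheapest is C → F → D at 7.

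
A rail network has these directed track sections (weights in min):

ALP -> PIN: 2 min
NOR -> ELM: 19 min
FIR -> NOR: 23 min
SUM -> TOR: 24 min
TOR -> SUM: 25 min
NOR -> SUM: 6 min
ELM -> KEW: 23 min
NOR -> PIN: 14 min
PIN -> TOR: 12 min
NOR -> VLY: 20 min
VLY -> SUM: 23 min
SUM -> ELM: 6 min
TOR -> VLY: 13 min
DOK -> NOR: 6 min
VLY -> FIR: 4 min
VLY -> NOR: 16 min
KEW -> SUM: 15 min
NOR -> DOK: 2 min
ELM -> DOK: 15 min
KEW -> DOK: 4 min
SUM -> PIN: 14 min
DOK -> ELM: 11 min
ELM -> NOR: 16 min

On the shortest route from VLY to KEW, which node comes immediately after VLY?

Candidate routes:
VLY → SUM → ELM → KEW: 23+6+23 = 52
VLY → NOR → SUM → ELM → KEW: 16+6+6+23 = 51
Cheapest is VLY → NOR → SUM → ELM → KEW at 51 min.
So from VLY the first move is to NOR.

NOR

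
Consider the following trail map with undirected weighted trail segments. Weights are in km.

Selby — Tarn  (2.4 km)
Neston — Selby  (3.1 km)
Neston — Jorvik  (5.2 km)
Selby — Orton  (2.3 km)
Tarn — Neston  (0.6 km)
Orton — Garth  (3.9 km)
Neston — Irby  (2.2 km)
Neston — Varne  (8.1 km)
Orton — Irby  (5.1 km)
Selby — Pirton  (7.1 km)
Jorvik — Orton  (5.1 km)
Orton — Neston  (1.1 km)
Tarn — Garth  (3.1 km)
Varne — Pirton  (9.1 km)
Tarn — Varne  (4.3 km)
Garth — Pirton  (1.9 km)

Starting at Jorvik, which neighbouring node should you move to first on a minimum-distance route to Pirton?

Neston

Enumerating some paths:
Jorvik → Orton → Neston → Tarn → Garth → Pirton: 5.1+1.1+0.6+3.1+1.9 = 11.8
Jorvik → Neston → Tarn → Garth → Pirton: 5.2+0.6+3.1+1.9 = 10.8
Jorvik → Orton → Garth → Pirton: 5.1+3.9+1.9 = 10.9
Cheapest is Jorvik → Neston → Tarn → Garth → Pirton at 10.8 km.
So from Jorvik the first move is to Neston.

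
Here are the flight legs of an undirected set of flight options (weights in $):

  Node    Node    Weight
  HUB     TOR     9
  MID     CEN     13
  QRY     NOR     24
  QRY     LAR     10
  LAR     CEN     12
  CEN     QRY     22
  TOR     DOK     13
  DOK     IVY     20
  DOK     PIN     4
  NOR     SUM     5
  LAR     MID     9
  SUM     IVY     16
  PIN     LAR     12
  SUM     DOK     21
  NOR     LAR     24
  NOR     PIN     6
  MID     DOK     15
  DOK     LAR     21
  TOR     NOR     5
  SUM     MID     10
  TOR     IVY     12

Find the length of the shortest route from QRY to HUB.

$38

Compare a few routes:
QRY–NOR–TOR–HUB: 24+5+9 = 38
QRY–LAR–PIN–DOK–TOR–HUB: 10+12+4+13+9 = 48
QRY–LAR–PIN–NOR–TOR–HUB: 10+12+6+5+9 = 42
QRY–LAR–MID–SUM–NOR–TOR–HUB: 10+9+10+5+5+9 = 48
Cheapest is QRY–NOR–TOR–HUB at $38.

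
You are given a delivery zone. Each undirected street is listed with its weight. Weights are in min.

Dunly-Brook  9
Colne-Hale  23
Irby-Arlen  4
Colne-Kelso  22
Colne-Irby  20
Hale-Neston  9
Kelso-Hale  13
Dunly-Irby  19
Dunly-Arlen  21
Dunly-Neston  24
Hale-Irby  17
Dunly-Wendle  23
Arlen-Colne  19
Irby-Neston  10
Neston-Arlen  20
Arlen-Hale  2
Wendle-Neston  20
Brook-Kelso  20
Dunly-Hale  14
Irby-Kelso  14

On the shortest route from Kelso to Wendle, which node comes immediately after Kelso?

Hale

Enumerating some paths:
Kelso–Irby–Neston–Wendle: 14+10+20 = 44
Kelso–Hale–Neston–Wendle: 13+9+20 = 42
Cheapest is Kelso–Hale–Neston–Wendle at 42 min.
So from Kelso the first move is to Hale.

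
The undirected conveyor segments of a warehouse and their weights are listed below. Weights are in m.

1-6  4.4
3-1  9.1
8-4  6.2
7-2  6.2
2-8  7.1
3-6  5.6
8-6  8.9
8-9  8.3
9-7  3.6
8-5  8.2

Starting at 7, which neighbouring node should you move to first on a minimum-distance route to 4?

9

Candidate routes:
7 - 2 - 8 - 4: 6.2+7.1+6.2 = 19.5
7 - 9 - 8 - 4: 3.6+8.3+6.2 = 18.1
Cheapest is 7 - 9 - 8 - 4 at 18.1 m.
So from 7 the first move is to 9.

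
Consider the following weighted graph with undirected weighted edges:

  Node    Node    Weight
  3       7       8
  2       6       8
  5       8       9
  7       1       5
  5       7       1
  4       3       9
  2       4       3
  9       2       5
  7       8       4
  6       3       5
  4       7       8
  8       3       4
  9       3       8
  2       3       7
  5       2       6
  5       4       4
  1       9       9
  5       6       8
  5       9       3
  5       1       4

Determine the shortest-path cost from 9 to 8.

Running Dijkstra from 9:
9: 0
5: 3  (via 9)
7: 4  (via 5)
2: 5  (via 9)
1: 7  (via 5)
4: 7  (via 5)
3: 8  (via 9)
8: 8  (via 7)
Shortest route: 9 → 5 → 7 → 8 = 8.

8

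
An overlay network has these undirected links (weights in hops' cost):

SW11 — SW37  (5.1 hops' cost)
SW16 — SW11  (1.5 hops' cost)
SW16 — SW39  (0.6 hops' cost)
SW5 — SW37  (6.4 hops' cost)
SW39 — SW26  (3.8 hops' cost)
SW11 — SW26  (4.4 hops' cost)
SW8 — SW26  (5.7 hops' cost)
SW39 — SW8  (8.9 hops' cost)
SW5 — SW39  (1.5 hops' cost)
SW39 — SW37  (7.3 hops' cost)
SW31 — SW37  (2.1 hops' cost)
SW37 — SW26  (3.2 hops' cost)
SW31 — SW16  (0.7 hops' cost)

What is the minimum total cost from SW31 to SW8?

10.2 hops' cost

Settle nodes by increasing distance from SW31:
SW31: 0
SW16: 0.7  (via SW31)
SW39: 1.3  (via SW16)
SW37: 2.1  (via SW31)
SW11: 2.2  (via SW16)
SW5: 2.8  (via SW39)
SW26: 5.1  (via SW39)
SW8: 10.2  (via SW39)
Shortest route: SW31 → SW16 → SW39 → SW8 = 10.2 hops' cost.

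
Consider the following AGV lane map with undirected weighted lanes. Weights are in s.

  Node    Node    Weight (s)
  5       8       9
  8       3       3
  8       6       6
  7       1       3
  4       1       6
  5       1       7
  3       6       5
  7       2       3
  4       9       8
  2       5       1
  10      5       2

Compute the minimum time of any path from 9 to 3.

Compare a few routes:
9 → 4 → 1 → 7 → 2 → 5 → 8 → 6 → 3: 8+6+3+3+1+9+6+5 = 41
9 → 4 → 1 → 5 → 8 → 3: 8+6+7+9+3 = 33
Cheapest is 9 → 4 → 1 → 5 → 8 → 3 at 33 s.

33 s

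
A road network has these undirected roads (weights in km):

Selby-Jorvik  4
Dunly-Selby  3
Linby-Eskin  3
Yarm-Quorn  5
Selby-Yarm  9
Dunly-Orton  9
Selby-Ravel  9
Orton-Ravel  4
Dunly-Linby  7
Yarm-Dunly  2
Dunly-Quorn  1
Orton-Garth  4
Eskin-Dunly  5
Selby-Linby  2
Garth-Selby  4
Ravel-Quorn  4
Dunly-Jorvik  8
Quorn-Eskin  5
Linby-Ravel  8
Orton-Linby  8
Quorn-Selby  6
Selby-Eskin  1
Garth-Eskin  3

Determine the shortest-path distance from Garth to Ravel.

8 km

Candidate routes:
Garth → Orton → Ravel: 4+4 = 8
Garth → Eskin → Quorn → Ravel: 3+5+4 = 12
The minimum is 8 km via Garth → Orton → Ravel.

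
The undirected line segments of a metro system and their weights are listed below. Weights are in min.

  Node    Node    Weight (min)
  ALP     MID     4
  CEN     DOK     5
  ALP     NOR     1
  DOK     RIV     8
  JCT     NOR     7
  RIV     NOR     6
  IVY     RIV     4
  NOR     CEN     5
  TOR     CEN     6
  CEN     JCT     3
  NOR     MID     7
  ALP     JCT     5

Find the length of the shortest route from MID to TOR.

Enumerating some paths:
MID → ALP → JCT → CEN → TOR: 4+5+3+6 = 18
MID → ALP → NOR → CEN → TOR: 4+1+5+6 = 16
Cheapest is MID → ALP → NOR → CEN → TOR at 16 min.

16 min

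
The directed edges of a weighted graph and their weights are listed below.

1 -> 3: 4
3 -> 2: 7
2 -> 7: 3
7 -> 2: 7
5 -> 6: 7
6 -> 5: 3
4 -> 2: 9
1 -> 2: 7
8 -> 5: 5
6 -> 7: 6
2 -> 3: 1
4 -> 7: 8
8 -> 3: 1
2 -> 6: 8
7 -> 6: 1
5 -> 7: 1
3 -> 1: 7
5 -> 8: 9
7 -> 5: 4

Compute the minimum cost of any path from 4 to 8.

21

Running Dijkstra from 4:
4: 0
7: 8  (via 4)
2: 9  (via 4)
6: 9  (via 7)
3: 10  (via 2)
5: 12  (via 7)
1: 17  (via 3)
8: 21  (via 5)
Shortest route: 4 → 7 → 5 → 8 = 21.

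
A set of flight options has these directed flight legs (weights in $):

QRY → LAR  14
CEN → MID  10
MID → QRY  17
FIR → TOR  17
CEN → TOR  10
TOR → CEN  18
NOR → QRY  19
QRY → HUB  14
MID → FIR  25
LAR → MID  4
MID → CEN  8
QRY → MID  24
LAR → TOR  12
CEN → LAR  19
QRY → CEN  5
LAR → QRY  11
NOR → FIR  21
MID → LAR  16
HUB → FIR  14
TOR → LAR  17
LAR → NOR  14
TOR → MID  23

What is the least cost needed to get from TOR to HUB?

$42

Running Dijkstra from TOR:
TOR: 0
LAR: 17  (via TOR)
CEN: 18  (via TOR)
MID: 21  (via LAR)
QRY: 28  (via LAR)
NOR: 31  (via LAR)
HUB: 42  (via QRY)
Shortest route: TOR → LAR → QRY → HUB = $42.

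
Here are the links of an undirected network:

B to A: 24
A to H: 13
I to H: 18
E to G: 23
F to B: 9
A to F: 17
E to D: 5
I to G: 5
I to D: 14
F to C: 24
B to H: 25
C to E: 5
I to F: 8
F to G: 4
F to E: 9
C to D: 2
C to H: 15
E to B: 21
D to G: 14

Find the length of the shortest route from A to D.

Candidate routes:
A - F - E - D: 17+9+5 = 31
A - F - E - C - D: 17+9+5+2 = 33
A - H - C - D: 13+15+2 = 30
Cheapest is A - H - C - D at 30.

30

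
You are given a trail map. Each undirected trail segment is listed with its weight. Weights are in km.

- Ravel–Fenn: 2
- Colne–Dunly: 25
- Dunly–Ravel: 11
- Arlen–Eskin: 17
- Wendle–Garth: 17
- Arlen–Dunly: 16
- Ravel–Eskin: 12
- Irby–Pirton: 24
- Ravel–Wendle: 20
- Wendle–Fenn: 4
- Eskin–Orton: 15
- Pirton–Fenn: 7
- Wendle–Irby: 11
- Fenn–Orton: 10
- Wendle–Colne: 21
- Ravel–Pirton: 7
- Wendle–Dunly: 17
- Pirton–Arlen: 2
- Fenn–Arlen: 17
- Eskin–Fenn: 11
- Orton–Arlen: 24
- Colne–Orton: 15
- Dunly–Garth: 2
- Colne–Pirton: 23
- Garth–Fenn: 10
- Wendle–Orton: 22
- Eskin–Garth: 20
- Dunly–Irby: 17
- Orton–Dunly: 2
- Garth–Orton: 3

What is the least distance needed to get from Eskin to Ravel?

12 km

Shortest distances from Eskin:
Eskin: 0
Fenn: 11  (via Eskin)
Ravel: 12  (via Eskin)
Shortest route: Eskin–Ravel = 12 km.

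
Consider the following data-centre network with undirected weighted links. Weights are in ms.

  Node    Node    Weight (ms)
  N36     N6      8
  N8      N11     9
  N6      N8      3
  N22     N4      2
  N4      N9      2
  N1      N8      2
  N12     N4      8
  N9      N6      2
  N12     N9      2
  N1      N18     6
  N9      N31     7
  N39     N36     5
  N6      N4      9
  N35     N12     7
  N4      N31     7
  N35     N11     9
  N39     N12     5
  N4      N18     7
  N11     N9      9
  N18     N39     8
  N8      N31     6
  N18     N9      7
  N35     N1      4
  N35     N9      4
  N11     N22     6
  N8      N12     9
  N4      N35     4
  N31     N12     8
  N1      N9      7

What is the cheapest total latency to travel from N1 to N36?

Running Dijkstra from N1:
N1: 0
N8: 2  (via N1)
N35: 4  (via N1)
N6: 5  (via N8)
N18: 6  (via N1)
N9: 7  (via N1)
N31: 8  (via N8)
N4: 8  (via N35)
N12: 9  (via N9)
N22: 10  (via N4)
N11: 11  (via N8)
N36: 13  (via N6)
Shortest route: N1–N8–N6–N36 = 13 ms.

13 ms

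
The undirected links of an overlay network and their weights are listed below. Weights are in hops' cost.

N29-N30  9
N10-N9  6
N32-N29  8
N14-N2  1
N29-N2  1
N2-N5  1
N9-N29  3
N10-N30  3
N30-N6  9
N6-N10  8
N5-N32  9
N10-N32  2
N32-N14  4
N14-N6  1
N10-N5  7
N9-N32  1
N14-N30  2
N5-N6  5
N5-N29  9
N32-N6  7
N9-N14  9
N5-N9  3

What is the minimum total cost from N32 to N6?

Settle nodes by increasing distance from N32:
N32: 0
N9: 1  (via N32)
N10: 2  (via N32)
N14: 4  (via N32)
N29: 4  (via N9)
N5: 4  (via N9)
N30: 5  (via N10)
N6: 5  (via N14)
Shortest route: N32 → N14 → N6 = 5 hops' cost.

5 hops' cost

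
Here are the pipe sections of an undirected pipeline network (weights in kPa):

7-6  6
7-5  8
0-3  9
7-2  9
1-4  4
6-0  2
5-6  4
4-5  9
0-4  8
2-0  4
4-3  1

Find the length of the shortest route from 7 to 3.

17 kPa

Settle nodes by increasing distance from 7:
7: 0
6: 6  (via 7)
0: 8  (via 6)
5: 8  (via 7)
2: 9  (via 7)
4: 16  (via 0)
3: 17  (via 0)
Shortest route: 7 → 6 → 0 → 3 = 17 kPa.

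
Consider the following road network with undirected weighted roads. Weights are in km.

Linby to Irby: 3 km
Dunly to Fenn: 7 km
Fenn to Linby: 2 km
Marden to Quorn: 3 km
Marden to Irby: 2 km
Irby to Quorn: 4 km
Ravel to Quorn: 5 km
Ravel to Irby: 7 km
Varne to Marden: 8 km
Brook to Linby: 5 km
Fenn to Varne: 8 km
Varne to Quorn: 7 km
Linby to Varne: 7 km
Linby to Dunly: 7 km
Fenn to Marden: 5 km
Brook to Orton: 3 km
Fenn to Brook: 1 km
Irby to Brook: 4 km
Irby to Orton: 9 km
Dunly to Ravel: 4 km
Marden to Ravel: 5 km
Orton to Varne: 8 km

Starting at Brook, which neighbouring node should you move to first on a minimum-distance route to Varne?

Fenn

Candidate routes:
Brook–Fenn–Varne: 1+8 = 9
Brook–Orton–Varne: 3+8 = 11
Brook–Fenn–Linby–Varne: 1+2+7 = 10
The minimum is 9 km via Brook–Fenn–Varne.
So from Brook the first move is to Fenn.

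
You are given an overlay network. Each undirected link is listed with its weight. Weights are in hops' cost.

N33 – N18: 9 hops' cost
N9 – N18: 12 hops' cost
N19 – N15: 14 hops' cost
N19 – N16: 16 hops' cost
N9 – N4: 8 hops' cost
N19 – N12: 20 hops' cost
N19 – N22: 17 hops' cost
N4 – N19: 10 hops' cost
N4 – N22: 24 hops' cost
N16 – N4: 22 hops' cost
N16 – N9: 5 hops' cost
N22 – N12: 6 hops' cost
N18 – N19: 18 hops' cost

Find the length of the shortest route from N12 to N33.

Enumerating some paths:
N12 - N19 - N18 - N33: 20+18+9 = 47
N12 - N19 - N4 - N9 - N18 - N33: 20+10+8+12+9 = 59
N12 - N22 - N4 - N9 - N18 - N33: 6+24+8+12+9 = 59
N12 - N22 - N19 - N18 - N33: 6+17+18+9 = 50
The minimum is 47 hops' cost via N12 - N19 - N18 - N33.

47 hops' cost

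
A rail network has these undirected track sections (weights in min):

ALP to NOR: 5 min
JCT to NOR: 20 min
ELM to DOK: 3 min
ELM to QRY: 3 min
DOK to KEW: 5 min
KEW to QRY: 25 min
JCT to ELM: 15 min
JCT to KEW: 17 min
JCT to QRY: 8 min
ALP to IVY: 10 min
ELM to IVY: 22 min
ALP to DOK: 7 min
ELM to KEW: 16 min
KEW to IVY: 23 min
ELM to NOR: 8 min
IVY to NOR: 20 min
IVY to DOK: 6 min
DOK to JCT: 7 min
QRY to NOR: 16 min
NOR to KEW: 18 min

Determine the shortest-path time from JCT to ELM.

10 min

Shortest distances from JCT:
JCT: 0
DOK: 7  (via JCT)
QRY: 8  (via JCT)
ELM: 10  (via DOK)
Shortest route: JCT–DOK–ELM = 10 min.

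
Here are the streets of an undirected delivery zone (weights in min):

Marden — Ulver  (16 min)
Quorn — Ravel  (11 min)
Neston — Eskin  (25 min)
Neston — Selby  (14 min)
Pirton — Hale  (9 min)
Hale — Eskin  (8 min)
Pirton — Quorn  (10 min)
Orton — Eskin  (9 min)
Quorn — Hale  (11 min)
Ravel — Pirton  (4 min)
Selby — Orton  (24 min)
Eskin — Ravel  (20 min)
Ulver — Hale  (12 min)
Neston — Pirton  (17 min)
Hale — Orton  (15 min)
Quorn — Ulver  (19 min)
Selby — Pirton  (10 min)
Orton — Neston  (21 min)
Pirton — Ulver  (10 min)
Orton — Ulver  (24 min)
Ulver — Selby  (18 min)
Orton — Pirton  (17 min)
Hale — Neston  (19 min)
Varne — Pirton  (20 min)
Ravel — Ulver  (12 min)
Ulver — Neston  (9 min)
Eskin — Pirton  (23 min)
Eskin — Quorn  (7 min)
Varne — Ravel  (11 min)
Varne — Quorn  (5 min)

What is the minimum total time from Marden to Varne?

39 min

Enumerating some paths:
Marden → Ulver → Pirton → Quorn → Varne: 16+10+10+5 = 41
Marden → Ulver → Ravel → Varne: 16+12+11 = 39
Marden → Ulver → Quorn → Varne: 16+19+5 = 40
The minimum is 39 min via Marden → Ulver → Ravel → Varne.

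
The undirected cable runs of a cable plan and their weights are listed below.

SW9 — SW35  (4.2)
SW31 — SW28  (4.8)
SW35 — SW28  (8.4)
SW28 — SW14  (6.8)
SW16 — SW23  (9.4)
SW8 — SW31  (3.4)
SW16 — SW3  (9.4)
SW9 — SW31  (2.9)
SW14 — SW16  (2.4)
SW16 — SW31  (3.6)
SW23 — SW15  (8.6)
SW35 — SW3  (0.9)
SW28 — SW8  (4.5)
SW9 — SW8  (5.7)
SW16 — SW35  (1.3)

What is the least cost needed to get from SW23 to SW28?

17.8

Running Dijkstra from SW23:
SW23: 0
SW15: 8.6  (via SW23)
SW16: 9.4  (via SW23)
SW35: 10.7  (via SW16)
SW3: 11.6  (via SW35)
SW14: 11.8  (via SW16)
SW31: 13  (via SW16)
SW9: 14.9  (via SW35)
SW8: 16.4  (via SW31)
SW28: 17.8  (via SW31)
Shortest route: SW23–SW16–SW31–SW28 = 17.8.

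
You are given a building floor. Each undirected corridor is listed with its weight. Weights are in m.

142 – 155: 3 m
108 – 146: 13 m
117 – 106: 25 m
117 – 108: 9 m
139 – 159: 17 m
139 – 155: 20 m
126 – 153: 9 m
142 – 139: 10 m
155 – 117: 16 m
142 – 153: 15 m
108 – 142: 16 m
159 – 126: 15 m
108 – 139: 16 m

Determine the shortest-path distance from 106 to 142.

44 m

Candidate routes:
106–117–155–142: 25+16+3 = 44
106–117–108–139–142: 25+9+16+10 = 60
106–117–155–139–142: 25+16+20+10 = 71
106–117–108–142: 25+9+16 = 50
The minimum is 44 m via 106–117–155–142.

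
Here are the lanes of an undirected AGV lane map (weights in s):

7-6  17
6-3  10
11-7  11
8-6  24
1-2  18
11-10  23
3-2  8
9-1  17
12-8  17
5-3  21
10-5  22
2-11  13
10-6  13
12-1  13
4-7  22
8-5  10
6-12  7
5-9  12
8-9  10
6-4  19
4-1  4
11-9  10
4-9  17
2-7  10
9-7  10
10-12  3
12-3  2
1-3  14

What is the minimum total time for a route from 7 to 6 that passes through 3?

27 s

Shortest 7→3: 7–2–3 = 18
Shortest 3→6: 3–12–6 = 9
Total via 3: 18 + 9 = 27 s.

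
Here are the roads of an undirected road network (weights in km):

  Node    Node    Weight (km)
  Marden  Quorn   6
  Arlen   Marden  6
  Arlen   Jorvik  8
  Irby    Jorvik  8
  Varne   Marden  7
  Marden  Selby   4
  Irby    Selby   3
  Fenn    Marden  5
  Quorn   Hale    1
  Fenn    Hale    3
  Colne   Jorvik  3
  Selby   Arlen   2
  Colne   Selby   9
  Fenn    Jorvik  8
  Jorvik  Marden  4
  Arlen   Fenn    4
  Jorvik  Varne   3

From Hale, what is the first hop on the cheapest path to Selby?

Fenn

Compare a few routes:
Hale → Quorn → Marden → Selby: 1+6+4 = 11
Hale → Fenn → Arlen → Selby: 3+4+2 = 9
Cheapest is Hale → Fenn → Arlen → Selby at 9 km.
So from Hale the first move is to Fenn.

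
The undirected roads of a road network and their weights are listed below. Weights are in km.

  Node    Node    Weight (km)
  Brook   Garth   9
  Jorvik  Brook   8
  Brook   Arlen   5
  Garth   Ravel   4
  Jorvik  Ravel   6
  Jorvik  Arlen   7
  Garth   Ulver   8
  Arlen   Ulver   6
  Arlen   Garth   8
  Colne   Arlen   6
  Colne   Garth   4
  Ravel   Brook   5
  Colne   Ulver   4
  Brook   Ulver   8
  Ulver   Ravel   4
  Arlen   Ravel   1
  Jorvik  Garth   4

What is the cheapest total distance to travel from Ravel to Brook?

Settle nodes by increasing distance from Ravel:
Ravel: 0
Arlen: 1  (via Ravel)
Garth: 4  (via Ravel)
Ulver: 4  (via Ravel)
Brook: 5  (via Ravel)
Shortest route: Ravel → Brook = 5 km.

5 km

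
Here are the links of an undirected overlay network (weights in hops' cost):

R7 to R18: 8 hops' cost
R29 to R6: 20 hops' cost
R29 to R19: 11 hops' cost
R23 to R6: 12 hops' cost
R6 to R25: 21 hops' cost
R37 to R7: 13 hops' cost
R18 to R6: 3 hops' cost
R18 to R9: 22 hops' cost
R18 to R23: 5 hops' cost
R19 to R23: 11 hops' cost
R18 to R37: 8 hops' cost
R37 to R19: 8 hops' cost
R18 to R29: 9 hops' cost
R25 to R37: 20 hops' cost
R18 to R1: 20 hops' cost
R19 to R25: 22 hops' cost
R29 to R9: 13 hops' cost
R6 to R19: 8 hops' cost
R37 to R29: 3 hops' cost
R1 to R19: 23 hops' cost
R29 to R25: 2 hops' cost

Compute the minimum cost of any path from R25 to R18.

Enumerating some paths:
R25 - R29 - R19 - R6 - R18: 2+11+8+3 = 24
R25 - R29 - R18: 2+9 = 11
R25 - R29 - R37 - R18: 2+3+8 = 13
R25 - R29 - R37 - R19 - R6 - R18: 2+3+8+8+3 = 24
Cheapest is R25 - R29 - R18 at 11 hops' cost.

11 hops' cost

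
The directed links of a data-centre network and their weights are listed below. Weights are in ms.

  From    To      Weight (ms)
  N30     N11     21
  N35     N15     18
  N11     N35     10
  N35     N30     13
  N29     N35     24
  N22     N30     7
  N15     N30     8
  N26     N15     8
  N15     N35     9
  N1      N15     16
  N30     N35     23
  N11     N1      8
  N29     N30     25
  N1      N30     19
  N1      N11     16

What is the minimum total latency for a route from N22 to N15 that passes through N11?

52 ms

Shortest N22→N11: N22–N30–N11 = 28
Shortest N11→N15: N11–N1–N15 = 24
Total via N11: 28 + 24 = 52 ms.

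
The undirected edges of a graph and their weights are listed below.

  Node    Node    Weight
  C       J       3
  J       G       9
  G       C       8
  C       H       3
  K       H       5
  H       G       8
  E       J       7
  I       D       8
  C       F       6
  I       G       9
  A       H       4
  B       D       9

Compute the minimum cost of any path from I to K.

22

Settle nodes by increasing distance from I:
I: 0
D: 8  (via I)
G: 9  (via I)
B: 17  (via D)
C: 17  (via G)
H: 17  (via G)
J: 18  (via G)
A: 21  (via H)
K: 22  (via H)
Shortest route: I–G–H–K = 22.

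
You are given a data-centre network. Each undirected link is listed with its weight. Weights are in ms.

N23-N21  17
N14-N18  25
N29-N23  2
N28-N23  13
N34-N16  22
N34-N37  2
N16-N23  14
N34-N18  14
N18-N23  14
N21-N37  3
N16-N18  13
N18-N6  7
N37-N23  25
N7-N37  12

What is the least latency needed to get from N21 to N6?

Settle nodes by increasing distance from N21:
N21: 0
N37: 3  (via N21)
N34: 5  (via N37)
N7: 15  (via N37)
N23: 17  (via N21)
N29: 19  (via N23)
N18: 19  (via N34)
N6: 26  (via N18)
Shortest route: N21–N37–N34–N18–N6 = 26 ms.

26 ms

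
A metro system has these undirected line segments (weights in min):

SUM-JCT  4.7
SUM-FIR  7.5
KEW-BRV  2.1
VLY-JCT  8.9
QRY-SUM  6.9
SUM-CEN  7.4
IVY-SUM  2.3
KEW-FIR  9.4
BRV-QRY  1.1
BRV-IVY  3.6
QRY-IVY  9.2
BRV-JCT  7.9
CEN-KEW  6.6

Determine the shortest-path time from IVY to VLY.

15.9 min

Compare a few routes:
IVY → BRV → QRY → SUM → JCT → VLY: 3.6+1.1+6.9+4.7+8.9 = 25.2
IVY → BRV → JCT → VLY: 3.6+7.9+8.9 = 20.4
IVY → SUM → JCT → VLY: 2.3+4.7+8.9 = 15.9
IVY → QRY → BRV → JCT → VLY: 9.2+1.1+7.9+8.9 = 27.1
Cheapest is IVY → SUM → JCT → VLY at 15.9 min.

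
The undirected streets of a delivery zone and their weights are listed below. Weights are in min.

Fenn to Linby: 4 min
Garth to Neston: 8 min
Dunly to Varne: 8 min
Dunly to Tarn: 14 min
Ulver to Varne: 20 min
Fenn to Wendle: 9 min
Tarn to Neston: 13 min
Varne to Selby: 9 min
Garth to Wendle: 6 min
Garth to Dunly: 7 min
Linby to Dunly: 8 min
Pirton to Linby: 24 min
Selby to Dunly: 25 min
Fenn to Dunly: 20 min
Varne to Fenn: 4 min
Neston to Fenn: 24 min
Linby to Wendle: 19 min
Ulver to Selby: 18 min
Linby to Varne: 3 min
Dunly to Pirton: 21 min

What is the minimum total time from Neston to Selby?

Shortest distances from Neston:
Neston: 0
Garth: 8  (via Neston)
Tarn: 13  (via Neston)
Wendle: 14  (via Garth)
Dunly: 15  (via Garth)
Varne: 23  (via Dunly)
Linby: 23  (via Dunly)
Fenn: 23  (via Wendle)
Selby: 32  (via Varne)
Shortest route: Neston–Garth–Dunly–Varne–Selby = 32 min.

32 min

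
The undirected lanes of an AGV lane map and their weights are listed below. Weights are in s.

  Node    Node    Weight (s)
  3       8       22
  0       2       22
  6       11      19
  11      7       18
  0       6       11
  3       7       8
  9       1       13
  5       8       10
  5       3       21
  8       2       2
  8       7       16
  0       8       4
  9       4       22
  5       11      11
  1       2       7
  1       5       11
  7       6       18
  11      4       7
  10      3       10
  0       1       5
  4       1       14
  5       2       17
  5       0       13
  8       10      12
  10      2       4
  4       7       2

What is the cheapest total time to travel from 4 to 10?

20 s

Enumerating some paths:
4 → 7 → 8 → 2 → 10: 2+16+2+4 = 24
4 → 7 → 3 → 10: 2+8+10 = 20
The minimum is 20 s via 4 → 7 → 3 → 10.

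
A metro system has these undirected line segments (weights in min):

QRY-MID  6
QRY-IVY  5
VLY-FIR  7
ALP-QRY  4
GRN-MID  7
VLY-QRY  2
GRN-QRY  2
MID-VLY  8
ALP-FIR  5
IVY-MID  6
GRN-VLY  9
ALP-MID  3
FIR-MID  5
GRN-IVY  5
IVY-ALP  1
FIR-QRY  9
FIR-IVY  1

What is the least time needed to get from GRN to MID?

Settle nodes by increasing distance from GRN:
GRN: 0
QRY: 2  (via GRN)
VLY: 4  (via QRY)
IVY: 5  (via GRN)
ALP: 6  (via QRY)
FIR: 6  (via IVY)
MID: 7  (via GRN)
Shortest route: GRN–MID = 7 min.

7 min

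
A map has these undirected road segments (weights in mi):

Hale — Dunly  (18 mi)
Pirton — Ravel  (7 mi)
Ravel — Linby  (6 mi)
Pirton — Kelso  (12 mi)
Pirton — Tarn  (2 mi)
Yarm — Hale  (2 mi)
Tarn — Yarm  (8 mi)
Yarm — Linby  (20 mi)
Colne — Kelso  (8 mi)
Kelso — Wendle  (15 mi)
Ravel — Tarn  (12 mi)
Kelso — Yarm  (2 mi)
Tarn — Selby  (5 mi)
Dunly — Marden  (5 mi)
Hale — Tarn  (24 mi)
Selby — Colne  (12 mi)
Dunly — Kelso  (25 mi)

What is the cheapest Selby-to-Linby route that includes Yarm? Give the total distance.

33 mi

Best Selby to Yarm: Selby–Tarn–Yarm costing 13
Best Yarm to Linby: Yarm–Linby costing 20
Total via Yarm: 13 + 20 = 33 mi.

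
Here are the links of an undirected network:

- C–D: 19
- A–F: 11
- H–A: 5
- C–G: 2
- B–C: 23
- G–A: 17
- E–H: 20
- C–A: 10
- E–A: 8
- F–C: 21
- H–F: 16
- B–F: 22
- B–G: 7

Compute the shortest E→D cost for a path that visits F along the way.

59

Shortest E→F: E–A–F = 19
Best F to D: F–C–D costing 40
Total via F: 19 + 40 = 59.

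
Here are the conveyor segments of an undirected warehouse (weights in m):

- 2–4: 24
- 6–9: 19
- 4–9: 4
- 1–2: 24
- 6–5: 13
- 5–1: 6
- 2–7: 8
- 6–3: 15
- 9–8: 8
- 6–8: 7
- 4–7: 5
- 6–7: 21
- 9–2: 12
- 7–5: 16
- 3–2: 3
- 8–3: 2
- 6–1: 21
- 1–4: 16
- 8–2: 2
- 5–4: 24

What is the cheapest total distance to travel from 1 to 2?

Running Dijkstra from 1:
1: 0
5: 6  (via 1)
4: 16  (via 1)
6: 19  (via 5)
9: 20  (via 4)
7: 21  (via 4)
2: 24  (via 1)
Shortest route: 1 → 2 = 24 m.

24 m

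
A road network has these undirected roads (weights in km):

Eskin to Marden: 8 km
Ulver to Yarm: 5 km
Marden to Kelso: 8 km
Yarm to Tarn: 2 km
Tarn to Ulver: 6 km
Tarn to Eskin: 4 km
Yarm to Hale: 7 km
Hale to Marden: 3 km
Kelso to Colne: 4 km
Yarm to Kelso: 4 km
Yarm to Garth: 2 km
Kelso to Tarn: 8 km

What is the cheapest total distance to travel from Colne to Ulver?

Compare a few routes:
Colne → Kelso → Yarm → Ulver: 4+4+5 = 13
Colne → Kelso → Tarn → Ulver: 4+8+6 = 18
Colne → Kelso → Yarm → Tarn → Ulver: 4+4+2+6 = 16
Colne → Kelso → Tarn → Yarm → Ulver: 4+8+2+5 = 19
The minimum is 13 km via Colne → Kelso → Yarm → Ulver.

13 km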